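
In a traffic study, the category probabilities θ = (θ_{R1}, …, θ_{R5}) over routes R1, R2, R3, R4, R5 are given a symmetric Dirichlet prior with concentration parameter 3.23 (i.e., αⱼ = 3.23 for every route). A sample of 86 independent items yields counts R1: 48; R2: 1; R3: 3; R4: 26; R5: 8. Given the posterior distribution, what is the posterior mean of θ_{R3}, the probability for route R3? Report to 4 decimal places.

The Dirichlet prior is conjugate to the Multinomial likelihood: each posterior αⱼ = prior αⱼ + observed count nⱼ.
Posterior concentration: (51.23, 4.23, 6.23, 29.23, 11.23), total = 102.15.
E[θ_{R3}|data] = α_{R3}/Σα = 6.23/102.15 = 0.0610.

0.0610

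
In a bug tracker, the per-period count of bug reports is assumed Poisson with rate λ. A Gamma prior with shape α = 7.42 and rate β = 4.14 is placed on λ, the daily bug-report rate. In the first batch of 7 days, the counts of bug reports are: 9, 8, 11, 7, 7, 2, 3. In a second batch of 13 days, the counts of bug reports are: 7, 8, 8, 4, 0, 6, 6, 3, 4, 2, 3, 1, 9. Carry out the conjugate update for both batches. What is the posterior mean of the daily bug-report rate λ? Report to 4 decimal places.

4.7813

With a Gamma(shape α, rate β) prior, the Poisson likelihood is conjugate: the posterior is Gamma(α + ΣXᵢ, β + n).
Batch 1: sum of counts S = 47 over n = 7 days.
After batch 1: Gamma(α+S, β+n) = Gamma(7.42+47, 4.14+7) = Gamma(54.42, 11.14).
Batch 2: sum of counts S = 61 over n = 13 days.
After batch 2: Gamma(α+S, β+n) = Gamma(54.42+61, 11.14+13) = Gamma(115.42, 24.14).
Posterior mean = α/β = 115.42/24.14 = 4.7813.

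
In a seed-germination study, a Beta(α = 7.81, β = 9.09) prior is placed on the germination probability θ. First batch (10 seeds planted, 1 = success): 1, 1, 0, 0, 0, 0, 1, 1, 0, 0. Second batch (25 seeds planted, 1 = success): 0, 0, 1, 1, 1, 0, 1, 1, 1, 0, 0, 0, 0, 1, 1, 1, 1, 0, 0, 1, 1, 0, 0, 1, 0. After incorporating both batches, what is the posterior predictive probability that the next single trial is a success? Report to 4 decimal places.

The Beta prior is conjugate to a Binomial/Bernoulli likelihood; the update adds successes to α and failures to β.
After batch 1: Beta(7.81+4, 9.09+6) = Beta(11.81, 15.09).
After batch 2: Beta(11.81+13, 15.09+12) = Beta(24.81, 27.09).
For a single future Bernoulli trial, P(success | data) = α/(α+β) = 0.4780.

0.4780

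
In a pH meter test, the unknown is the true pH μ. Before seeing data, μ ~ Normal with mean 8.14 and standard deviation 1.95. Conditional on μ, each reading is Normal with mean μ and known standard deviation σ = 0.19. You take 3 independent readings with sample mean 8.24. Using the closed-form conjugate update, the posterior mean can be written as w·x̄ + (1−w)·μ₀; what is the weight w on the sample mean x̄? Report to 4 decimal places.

For Normal data with known variance σ², a Normal(μ₀, σ₀²) prior on μ is conjugate. Posterior precision = 1/σ₀² + n/σ²; posterior mean is the precision-weighted average of μ₀ and x̄.
σ₀² = 1.95² = 3.8025, σ² = 0.19² = 0.0361. Prior precision 1/σ₀² = 1/3.8025; data precision n/σ² = 3/0.0361.
w = (n/σ²)/(1/σ₀² + n/σ²) = n·σ₀²/(σ² + n·σ₀²) = 3·3.8025/(0.0361 + 3·3.8025) = 11.4075/11.4436 = 0.9968.

0.9968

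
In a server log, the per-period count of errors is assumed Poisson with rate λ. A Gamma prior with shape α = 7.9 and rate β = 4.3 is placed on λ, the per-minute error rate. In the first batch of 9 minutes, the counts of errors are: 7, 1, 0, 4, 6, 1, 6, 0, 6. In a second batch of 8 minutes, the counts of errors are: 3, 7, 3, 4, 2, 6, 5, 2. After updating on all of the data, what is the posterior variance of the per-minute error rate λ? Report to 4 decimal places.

0.1563

With a Gamma(shape α, rate β) prior, the Poisson likelihood is conjugate: the posterior is Gamma(α + ΣXᵢ, β + n).
Batch 1: sum of counts S = 31 over n = 9 minutes.
After batch 1: Gamma(α+S, β+n) = Gamma(7.9+31, 4.3+9) = Gamma(38.9, 13.3).
Batch 2: sum of counts S = 32 over n = 8 minutes.
After batch 2: Gamma(α+S, β+n) = Gamma(38.9+32, 13.3+8) = Gamma(70.9, 21.3).
Var = α/β² = 70.9/21.3² = 0.1563.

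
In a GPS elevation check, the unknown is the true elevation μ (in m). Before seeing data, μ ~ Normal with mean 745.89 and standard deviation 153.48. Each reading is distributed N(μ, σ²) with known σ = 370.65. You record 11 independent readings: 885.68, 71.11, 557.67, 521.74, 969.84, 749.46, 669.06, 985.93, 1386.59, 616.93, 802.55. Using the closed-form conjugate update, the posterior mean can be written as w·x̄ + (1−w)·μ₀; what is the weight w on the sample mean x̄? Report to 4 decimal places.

For Normal data with known variance σ², a Normal(μ₀, σ₀²) prior on μ is conjugate. Posterior precision = 1/σ₀² + n/σ²; posterior mean is the precision-weighted average of μ₀ and x̄.
σ₀² = 153.48² = 23556.1104, σ² = 370.65² = 137381.4225. Prior precision 1/σ₀² = 1/23556.1104; data precision n/σ² = 11/137381.4225.
w = (n/σ²)/(1/σ₀² + n/σ²) = n·σ₀²/(σ² + n·σ₀²) = 11·23556.1104/(137381.4225 + 11·23556.1104) = 259117.2144/396498.6369 = 0.6535.

0.6535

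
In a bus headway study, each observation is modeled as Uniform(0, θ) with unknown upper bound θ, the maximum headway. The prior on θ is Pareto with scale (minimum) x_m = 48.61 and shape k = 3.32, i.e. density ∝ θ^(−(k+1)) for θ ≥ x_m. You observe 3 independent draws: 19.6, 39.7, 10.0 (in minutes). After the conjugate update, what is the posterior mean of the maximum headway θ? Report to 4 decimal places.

A Pareto(scale x_m, shape k) prior on the upper bound θ of Uniform(0, θ) is conjugate: posterior is Pareto(max(x_m, max xᵢ), k + n).
Sample maximum = 39.7; prior scale x_m = 48.61 → posterior scale = max = 48.61.
Posterior shape = 3.32 + 3 = 6.32.
E[θ|data] = k·x_m/(k−1) = 6.32·48.61/5.32 = 57.7472.

57.7472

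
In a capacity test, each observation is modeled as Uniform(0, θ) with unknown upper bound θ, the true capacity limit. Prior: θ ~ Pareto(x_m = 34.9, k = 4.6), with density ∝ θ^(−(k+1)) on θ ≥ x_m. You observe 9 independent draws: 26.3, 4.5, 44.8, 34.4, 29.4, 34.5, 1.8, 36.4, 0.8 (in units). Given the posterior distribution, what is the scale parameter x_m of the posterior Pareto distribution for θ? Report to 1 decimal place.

44.8

A Pareto(scale x_m, shape k) prior on the upper bound θ of Uniform(0, θ) is conjugate: posterior is Pareto(max(x_m, max xᵢ), k + n).
Sample maximum = 44.8; prior scale x_m = 34.9 → posterior scale = max = 44.8.
Posterior shape = 4.6 + 9 = 13.6.
Posterior scale x_m = 44.8.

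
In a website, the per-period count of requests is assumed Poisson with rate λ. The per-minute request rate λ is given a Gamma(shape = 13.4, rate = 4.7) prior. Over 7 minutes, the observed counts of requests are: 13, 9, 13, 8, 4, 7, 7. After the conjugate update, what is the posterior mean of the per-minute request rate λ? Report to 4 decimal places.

6.3590

With a Gamma(shape α, rate β) prior, the Poisson likelihood is conjugate: the posterior is Gamma(α + ΣXᵢ, β + n).
Sum of counts S = 61 over n = 7 minutes.
Posterior: Gamma(α+S, β+n) = Gamma(13.4+61, 4.7+7) = Gamma(74.4, 11.7).
Posterior mean = α/β = 74.4/11.7 = 6.3590.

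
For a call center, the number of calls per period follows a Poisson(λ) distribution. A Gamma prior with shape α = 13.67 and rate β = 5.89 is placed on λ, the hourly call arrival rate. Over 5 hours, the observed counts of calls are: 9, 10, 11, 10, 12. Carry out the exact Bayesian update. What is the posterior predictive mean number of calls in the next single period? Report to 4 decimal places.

With a Gamma(shape α, rate β) prior, the Poisson likelihood is conjugate: the posterior is Gamma(α + ΣXᵢ, β + n).
Sum of counts S = 52 over n = 5 hours.
Posterior: Gamma(α+S, β+n) = Gamma(13.67+52, 5.89+5) = Gamma(65.67, 10.89).
The predictive distribution for one future period is NegBinom with mean α/β = 6.0303.

6.0303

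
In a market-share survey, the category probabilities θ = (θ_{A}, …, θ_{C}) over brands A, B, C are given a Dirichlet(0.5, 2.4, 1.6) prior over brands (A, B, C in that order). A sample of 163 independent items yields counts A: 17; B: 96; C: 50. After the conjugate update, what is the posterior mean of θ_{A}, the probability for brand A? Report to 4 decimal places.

The Dirichlet prior is conjugate to the Multinomial likelihood: each posterior αⱼ = prior αⱼ + observed count nⱼ.
Posterior concentration: (17.5, 98.4, 51.6), total = 167.5.
E[θ_{A}|data] = α_{A}/Σα = 17.5/167.5 = 0.1045.

0.1045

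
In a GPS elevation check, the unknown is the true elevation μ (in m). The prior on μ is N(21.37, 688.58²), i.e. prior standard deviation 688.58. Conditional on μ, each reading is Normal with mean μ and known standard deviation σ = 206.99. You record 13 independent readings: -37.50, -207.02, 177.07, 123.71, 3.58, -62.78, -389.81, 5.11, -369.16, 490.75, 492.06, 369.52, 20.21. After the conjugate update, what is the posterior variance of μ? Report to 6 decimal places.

For Normal data with known variance σ², a Normal(μ₀, σ₀²) prior on μ is conjugate. Posterior precision = 1/σ₀² + n/σ²; posterior mean is the precision-weighted average of μ₀ and x̄.
σ₀² = 688.58² = 474142.4164, σ² = 206.99² = 42844.8601; σ² + n·σ₀² = 42844.8601 + 13·474142.4164 = 6206696.2733.
Posterior precision = 1/σ₀² + n/σ² = 1/474142.4164 + 13/42844.8601 = (σ² + n·σ₀²)/(σ₀²σ²) = 6206696.2733/(474142.4164·42844.8601); posterior variance σₙ² = σ₀²σ²/(σ² + n·σ₀²) = 474142.4164·42844.8601/6206696.2733 = 3273.007830.

3273.007830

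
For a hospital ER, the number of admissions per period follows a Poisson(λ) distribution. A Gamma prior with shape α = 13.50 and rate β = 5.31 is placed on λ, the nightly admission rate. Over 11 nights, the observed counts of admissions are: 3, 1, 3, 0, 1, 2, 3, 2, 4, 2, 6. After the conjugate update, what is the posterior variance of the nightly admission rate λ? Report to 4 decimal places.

0.1522

With a Gamma(shape α, rate β) prior, the Poisson likelihood is conjugate: the posterior is Gamma(α + ΣXᵢ, β + n).
Sum of counts S = 27 over n = 11 nights.
Posterior: Gamma(α+S, β+n) = Gamma(13.50+27, 5.31+11) = Gamma(40.50, 16.31).
Var = α/β² = 40.50/16.31² = 0.1522.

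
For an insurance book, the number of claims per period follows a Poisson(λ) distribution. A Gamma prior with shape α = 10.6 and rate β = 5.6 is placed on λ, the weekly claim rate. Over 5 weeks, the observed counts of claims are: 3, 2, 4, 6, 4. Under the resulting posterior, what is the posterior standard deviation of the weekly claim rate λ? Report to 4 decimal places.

With a Gamma(shape α, rate β) prior, the Poisson likelihood is conjugate: the posterior is Gamma(α + ΣXᵢ, β + n).
Sum of counts S = 19 over n = 5 weeks.
Posterior: Gamma(α+S, β+n) = Gamma(10.6+19, 5.6+5) = Gamma(29.6, 10.6).
SD = √α/β = √29.6/10.6 = 0.5133.

0.5133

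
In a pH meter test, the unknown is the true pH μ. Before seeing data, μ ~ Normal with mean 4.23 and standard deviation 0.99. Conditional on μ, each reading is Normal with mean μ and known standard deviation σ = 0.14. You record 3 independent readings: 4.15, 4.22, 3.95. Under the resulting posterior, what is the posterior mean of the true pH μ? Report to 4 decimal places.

4.1075

For Normal data with known variance σ², a Normal(μ₀, σ₀²) prior on μ is conjugate. Posterior precision = 1/σ₀² + n/σ²; posterior mean is the precision-weighted average of μ₀ and x̄.
Σxᵢ = 4.15 + 4.22 + 3.95 = 12.32, so n·x̄ = 12.32.
σ₀² = 0.99² = 0.9801, σ² = 0.14² = 0.0196; σ² + n·σ₀² = 0.0196 + 3·0.9801 = 2.9599.
Posterior mean = (μ₀/σ₀² + n·x̄/σ²)/(1/σ₀² + n/σ²) = (σ²·μ₀ + σ₀²·n·x̄)/(σ² + n·σ₀²) = (0.0196·4.23 + 0.9801·12.32)/2.9599 = 12.15774/2.9599 = 4.1075.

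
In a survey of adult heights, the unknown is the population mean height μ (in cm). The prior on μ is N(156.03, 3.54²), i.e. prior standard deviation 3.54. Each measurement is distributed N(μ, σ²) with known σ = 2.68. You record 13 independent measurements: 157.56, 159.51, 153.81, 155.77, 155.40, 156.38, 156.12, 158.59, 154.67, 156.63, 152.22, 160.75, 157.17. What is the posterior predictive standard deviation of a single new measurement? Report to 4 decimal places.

For Normal data with known variance σ², a Normal(μ₀, σ₀²) prior on μ is conjugate. Posterior precision = 1/σ₀² + n/σ²; posterior mean is the precision-weighted average of μ₀ and x̄.
σ₀² = 3.54² = 12.5316, σ² = 2.68² = 7.1824; σ² + n·σ₀² = 7.1824 + 13·12.5316 = 170.0932.
Posterior precision = 1/σ₀² + n/σ² = 1/12.5316 + 13/7.1824 = (σ² + n·σ₀²)/(σ₀²σ²) = 170.0932/(12.5316·7.1824); posterior variance σₙ² = σ₀²σ²/(σ² + n·σ₀²) = 12.5316·7.1824/170.0932 = 0.529163.
Predictive variance for one new observation = σₙ² + σ² = 12.5316·7.1824/170.0932 + 7.1824 = σ²·(σ₀² + 170.0932)/170.0932 = 7.1824·182.6248/170.0932 = 7.711563; SD = √(7.1824·182.6248/170.0932) = 2.7770.

2.7770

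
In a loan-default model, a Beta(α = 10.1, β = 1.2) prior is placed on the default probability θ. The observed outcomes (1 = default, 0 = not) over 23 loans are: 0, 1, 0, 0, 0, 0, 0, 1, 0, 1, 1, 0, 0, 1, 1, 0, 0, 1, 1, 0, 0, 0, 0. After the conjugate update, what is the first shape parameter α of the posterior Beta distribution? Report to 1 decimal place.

18.1

The Beta prior is conjugate to a Binomial/Bernoulli likelihood; the update adds successes to α and failures to β.
Posterior: Beta(α+k, β+n−k) = Beta(10.1+8, 1.2+15) = Beta(18.1, 16.2).
Posterior α = 18.1.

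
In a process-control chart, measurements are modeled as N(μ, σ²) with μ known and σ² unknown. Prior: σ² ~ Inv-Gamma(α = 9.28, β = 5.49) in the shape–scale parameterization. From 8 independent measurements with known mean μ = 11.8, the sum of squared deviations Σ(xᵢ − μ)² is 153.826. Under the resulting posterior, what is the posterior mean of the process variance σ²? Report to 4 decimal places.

With known mean μ and an Inverse-Gamma(α, β) prior on σ², the Normal likelihood is conjugate: posterior is Inv-Gamma(α + n/2, β + Σ(xᵢ−μ)²/2).
Posterior: Inv-Gamma(9.28 + 8/2, 5.49 + 153.826/2) = Inv-Gamma(13.28, 82.4030).
E[σ²|data] = β/(α−1) = 82.4030/12.28 = 6.7103.

6.7103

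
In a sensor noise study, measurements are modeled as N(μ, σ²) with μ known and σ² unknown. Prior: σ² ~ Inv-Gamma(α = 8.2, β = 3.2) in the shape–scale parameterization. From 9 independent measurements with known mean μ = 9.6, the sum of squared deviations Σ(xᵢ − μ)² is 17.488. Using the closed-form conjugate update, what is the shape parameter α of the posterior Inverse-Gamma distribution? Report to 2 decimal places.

With known mean μ and an Inverse-Gamma(α, β) prior on σ², the Normal likelihood is conjugate: posterior is Inv-Gamma(α + n/2, β + Σ(xᵢ−μ)²/2).
Posterior: Inv-Gamma(8.2 + 9/2, 3.2 + 17.488/2) = Inv-Gamma(12.70, 11.9440).
Posterior α = 12.70.

12.70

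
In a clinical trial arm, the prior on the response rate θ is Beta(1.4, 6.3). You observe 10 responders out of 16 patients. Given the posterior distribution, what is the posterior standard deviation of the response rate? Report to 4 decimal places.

0.1005

The Beta prior is conjugate to a Binomial/Bernoulli likelihood; the update adds successes to α and failures to β.
Posterior: Beta(α+k, β+n−k) = Beta(1.4+10, 6.3+6) = Beta(11.4, 12.3).
Var = αβ/((α+β)²(α+β+1)) = 11.4·12.3/(23.7²·24.7) = 0.01010686; SD = √0.01010686 = 0.1005.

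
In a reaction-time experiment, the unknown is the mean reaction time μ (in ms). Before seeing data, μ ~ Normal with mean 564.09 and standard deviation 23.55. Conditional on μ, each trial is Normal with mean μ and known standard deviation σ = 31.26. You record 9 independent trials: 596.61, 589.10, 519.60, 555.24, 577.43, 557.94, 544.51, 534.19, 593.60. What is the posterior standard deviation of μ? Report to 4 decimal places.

9.5289

For Normal data with known variance σ², a Normal(μ₀, σ₀²) prior on μ is conjugate. Posterior precision = 1/σ₀² + n/σ²; posterior mean is the precision-weighted average of μ₀ and x̄.
σ₀² = 23.55² = 554.6025, σ² = 31.26² = 977.1876; σ² + n·σ₀² = 977.1876 + 9·554.6025 = 5968.6101.
Posterior precision = 1/σ₀² + n/σ² = 1/554.6025 + 9/977.1876 = (σ² + n·σ₀²)/(σ₀²σ²) = 5968.6101/(554.6025·977.1876); posterior variance σₙ² = σ₀²σ²/(σ² + n·σ₀²) = 554.6025·977.1876/5968.6101 = 90.800149.
Posterior SD = √σₙ² = √(554.6025·977.1876/5968.6101) = 9.5289.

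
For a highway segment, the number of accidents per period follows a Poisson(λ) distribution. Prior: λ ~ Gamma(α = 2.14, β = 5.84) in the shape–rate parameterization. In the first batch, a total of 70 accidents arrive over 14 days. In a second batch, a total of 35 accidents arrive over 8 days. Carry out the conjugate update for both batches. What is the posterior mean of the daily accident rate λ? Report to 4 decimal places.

With a Gamma(shape α, rate β) prior, the Poisson likelihood is conjugate: the posterior is Gamma(α + ΣXᵢ, β + n).
After batch 1: Gamma(α+S, β+n) = Gamma(2.14+70, 5.84+14) = Gamma(72.14, 19.84).
After batch 2: Gamma(α+S, β+n) = Gamma(72.14+35, 19.84+8) = Gamma(107.14, 27.84).
Posterior mean = α/β = 107.14/27.84 = 3.8484.

3.8484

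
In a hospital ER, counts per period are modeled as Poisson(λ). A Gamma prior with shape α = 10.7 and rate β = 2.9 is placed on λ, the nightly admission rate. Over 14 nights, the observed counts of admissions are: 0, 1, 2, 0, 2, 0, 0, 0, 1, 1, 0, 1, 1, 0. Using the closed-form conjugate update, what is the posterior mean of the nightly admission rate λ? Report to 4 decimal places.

With a Gamma(shape α, rate β) prior, the Poisson likelihood is conjugate: the posterior is Gamma(α + ΣXᵢ, β + n).
Sum of counts S = 9 over n = 14 nights.
Posterior: Gamma(α+S, β+n) = Gamma(10.7+9, 2.9+14) = Gamma(19.7, 16.9).
Posterior mean = α/β = 19.7/16.9 = 1.1657.

1.1657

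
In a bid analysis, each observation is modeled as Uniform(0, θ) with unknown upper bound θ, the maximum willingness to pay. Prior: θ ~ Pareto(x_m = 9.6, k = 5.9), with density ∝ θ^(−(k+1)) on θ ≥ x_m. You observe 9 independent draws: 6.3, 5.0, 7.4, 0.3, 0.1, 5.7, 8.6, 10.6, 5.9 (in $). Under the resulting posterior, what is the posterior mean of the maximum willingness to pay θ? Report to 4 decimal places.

11.3626

A Pareto(scale x_m, shape k) prior on the upper bound θ of Uniform(0, θ) is conjugate: posterior is Pareto(max(x_m, max xᵢ), k + n).
Sample maximum = 10.6; prior scale x_m = 9.6 → posterior scale = max = 10.6.
Posterior shape = 5.9 + 9 = 14.9.
E[θ|data] = k·x_m/(k−1) = 14.9·10.6/13.9 = 11.3626.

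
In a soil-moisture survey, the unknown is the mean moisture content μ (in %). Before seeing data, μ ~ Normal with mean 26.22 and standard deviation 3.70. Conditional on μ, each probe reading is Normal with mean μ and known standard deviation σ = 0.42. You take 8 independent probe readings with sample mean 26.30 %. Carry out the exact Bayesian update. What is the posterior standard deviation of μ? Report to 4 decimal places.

0.1484

For Normal data with known variance σ², a Normal(μ₀, σ₀²) prior on μ is conjugate. Posterior precision = 1/σ₀² + n/σ²; posterior mean is the precision-weighted average of μ₀ and x̄.
σ₀² = 3.70² = 13.69, σ² = 0.42² = 0.1764; σ² + n·σ₀² = 0.1764 + 8·13.69 = 109.6964.
Posterior precision = 1/σ₀² + n/σ² = 1/13.69 + 8/0.1764 = (σ² + n·σ₀²)/(σ₀²σ²) = 109.6964/(13.69·0.1764); posterior variance σₙ² = σ₀²σ²/(σ² + n·σ₀²) = 13.69·0.1764/109.6964 = 0.022015.
Posterior SD = √σₙ² = √(13.69·0.1764/109.6964) = 0.1484.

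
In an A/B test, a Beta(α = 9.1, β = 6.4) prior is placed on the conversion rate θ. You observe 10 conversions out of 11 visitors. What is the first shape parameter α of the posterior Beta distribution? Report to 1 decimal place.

19.1

The Beta prior is conjugate to a Binomial/Bernoulli likelihood; the update adds successes to α and failures to β.
Posterior: Beta(α+k, β+n−k) = Beta(9.1+10, 6.4+1) = Beta(19.1, 7.4).
Posterior α = 19.1.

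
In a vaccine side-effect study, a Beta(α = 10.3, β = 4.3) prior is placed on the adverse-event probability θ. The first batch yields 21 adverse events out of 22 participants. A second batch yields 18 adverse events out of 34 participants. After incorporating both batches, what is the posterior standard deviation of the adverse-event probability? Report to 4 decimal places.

The Beta prior is conjugate to a Binomial/Bernoulli likelihood; the update adds successes to α and failures to β.
After batch 1: Beta(10.3+21, 4.3+1) = Beta(31.3, 5.3).
After batch 2: Beta(31.3+18, 5.3+16) = Beta(49.3, 21.3).
Var = αβ/((α+β)²(α+β+1)) = 49.3·21.3/(70.6²·71.6) = 0.00294242; SD = √0.00294242 = 0.0542.

0.0542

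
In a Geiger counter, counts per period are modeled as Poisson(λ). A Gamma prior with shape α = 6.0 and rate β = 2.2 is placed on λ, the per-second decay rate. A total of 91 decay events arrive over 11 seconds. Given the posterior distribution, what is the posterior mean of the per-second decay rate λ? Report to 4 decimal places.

With a Gamma(shape α, rate β) prior, the Poisson likelihood is conjugate: the posterior is Gamma(α + ΣXᵢ, β + n).
Posterior: Gamma(α+S, β+n) = Gamma(6.0+91, 2.2+11) = Gamma(97.0, 13.2).
Posterior mean = α/β = 97.0/13.2 = 7.3485.

7.3485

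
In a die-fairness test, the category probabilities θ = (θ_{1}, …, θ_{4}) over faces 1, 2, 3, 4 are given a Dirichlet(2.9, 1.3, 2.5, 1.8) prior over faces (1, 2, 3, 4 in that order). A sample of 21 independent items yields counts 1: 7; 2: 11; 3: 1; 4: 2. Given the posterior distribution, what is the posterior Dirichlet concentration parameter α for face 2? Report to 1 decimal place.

12.3

The Dirichlet prior is conjugate to the Multinomial likelihood: each posterior αⱼ = prior αⱼ + observed count nⱼ.
Posterior concentration: (9.9, 12.3, 3.5, 3.8), total = 29.5.
α_{2} = 1.3 + 11 = 12.3.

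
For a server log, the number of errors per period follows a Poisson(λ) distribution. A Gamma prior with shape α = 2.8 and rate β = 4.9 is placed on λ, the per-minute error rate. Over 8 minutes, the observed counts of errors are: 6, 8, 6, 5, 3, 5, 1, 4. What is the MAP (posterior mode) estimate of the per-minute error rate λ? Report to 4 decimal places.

3.0853

With a Gamma(shape α, rate β) prior, the Poisson likelihood is conjugate: the posterior is Gamma(α + ΣXᵢ, β + n).
Sum of counts S = 38 over n = 8 minutes.
Posterior: Gamma(α+S, β+n) = Gamma(2.8+38, 4.9+8) = Gamma(40.8, 12.9).
Mode of Gamma(α,β) for α≥1 is (α−1)/β = 39.8/12.9 = 3.0853.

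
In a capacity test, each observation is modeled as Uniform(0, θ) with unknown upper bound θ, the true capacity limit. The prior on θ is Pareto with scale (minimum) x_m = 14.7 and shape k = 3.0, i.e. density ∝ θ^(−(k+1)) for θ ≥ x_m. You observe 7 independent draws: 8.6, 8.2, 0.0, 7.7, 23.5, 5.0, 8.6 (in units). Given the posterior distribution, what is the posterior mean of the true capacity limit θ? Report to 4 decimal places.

26.1111

A Pareto(scale x_m, shape k) prior on the upper bound θ of Uniform(0, θ) is conjugate: posterior is Pareto(max(x_m, max xᵢ), k + n).
Sample maximum = 23.5; prior scale x_m = 14.7 → posterior scale = max = 23.5.
Posterior shape = 3.0 + 7 = 10.0.
E[θ|data] = k·x_m/(k−1) = 10.0·23.5/9.0 = 26.1111.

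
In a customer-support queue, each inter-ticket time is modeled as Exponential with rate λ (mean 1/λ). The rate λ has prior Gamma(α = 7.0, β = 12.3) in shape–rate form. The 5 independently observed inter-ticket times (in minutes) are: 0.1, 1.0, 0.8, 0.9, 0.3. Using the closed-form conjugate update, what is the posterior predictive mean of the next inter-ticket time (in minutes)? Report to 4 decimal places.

1.4000

With a Gamma(shape α, rate β) prior on the exponential rate λ, the posterior after n observations with total T = Σxᵢ is Gamma(α+n, β+T).
Sum of observations T = 3.1 minutes; n = 5.
Posterior: Gamma(7.0+5, 12.3+3.1) = Gamma(12.0, 15.4).
The predictive distribution for the next observation is Lomax; its mean is β/(α−1) = 15.4/11.0 = 1.4000.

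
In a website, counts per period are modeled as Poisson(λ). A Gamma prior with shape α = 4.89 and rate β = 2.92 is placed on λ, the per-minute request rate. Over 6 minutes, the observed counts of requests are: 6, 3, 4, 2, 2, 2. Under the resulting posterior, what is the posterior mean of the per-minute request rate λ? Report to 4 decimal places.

With a Gamma(shape α, rate β) prior, the Poisson likelihood is conjugate: the posterior is Gamma(α + ΣXᵢ, β + n).
Sum of counts S = 19 over n = 6 minutes.
Posterior: Gamma(α+S, β+n) = Gamma(4.89+19, 2.92+6) = Gamma(23.89, 8.92).
Posterior mean = α/β = 23.89/8.92 = 2.6783.

2.6783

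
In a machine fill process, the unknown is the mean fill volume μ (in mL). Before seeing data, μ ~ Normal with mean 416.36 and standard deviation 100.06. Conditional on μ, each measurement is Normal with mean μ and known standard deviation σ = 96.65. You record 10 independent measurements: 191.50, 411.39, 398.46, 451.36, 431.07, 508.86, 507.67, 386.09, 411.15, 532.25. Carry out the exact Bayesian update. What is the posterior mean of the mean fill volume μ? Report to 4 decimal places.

For Normal data with known variance σ², a Normal(μ₀, σ₀²) prior on μ is conjugate. Posterior precision = 1/σ₀² + n/σ²; posterior mean is the precision-weighted average of μ₀ and x̄.
Σxᵢ = 191.50 + 411.39 + 398.46 + 451.36 + 431.07 + 508.86 + 507.67 + 386.09 + 411.15 + 532.25 = 4229.8, so n·x̄ = 4229.8.
σ₀² = 100.06² = 10012.0036, σ² = 96.65² = 9341.2225; σ² + n·σ₀² = 9341.2225 + 10·10012.0036 = 109461.2585.
Posterior mean = (μ₀/σ₀² + n·x̄/σ²)/(1/σ₀² + n/σ²) = (σ²·μ₀ + σ₀²·n·x̄)/(σ² + n·σ₀²) = (9341.2225·416.36 + 10012.0036·4229.8)/109461.2585 = 46238084.22738/109461.2585 = 422.4151.

422.4151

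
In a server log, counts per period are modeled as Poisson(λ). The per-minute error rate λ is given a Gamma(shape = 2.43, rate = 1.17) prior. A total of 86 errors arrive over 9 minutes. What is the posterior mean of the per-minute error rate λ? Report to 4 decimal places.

With a Gamma(shape α, rate β) prior, the Poisson likelihood is conjugate: the posterior is Gamma(α + ΣXᵢ, β + n).
Posterior: Gamma(α+S, β+n) = Gamma(2.43+86, 1.17+9) = Gamma(88.43, 10.17).
Posterior mean = α/β = 88.43/10.17 = 8.6952.

8.6952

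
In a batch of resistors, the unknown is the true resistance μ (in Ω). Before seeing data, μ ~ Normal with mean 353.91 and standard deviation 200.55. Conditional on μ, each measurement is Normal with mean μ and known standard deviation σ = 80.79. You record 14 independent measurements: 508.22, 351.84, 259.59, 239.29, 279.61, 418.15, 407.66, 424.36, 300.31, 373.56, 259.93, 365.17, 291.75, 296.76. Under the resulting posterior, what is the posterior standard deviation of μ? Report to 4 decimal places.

For Normal data with known variance σ², a Normal(μ₀, σ₀²) prior on μ is conjugate. Posterior precision = 1/σ₀² + n/σ²; posterior mean is the precision-weighted average of μ₀ and x̄.
σ₀² = 200.55² = 40220.3025, σ² = 80.79² = 6527.0241; σ² + n·σ₀² = 6527.0241 + 14·40220.3025 = 569611.2591.
Posterior precision = 1/σ₀² + n/σ² = 1/40220.3025 + 14/6527.0241 = (σ² + n·σ₀²)/(σ₀²σ²) = 569611.2591/(40220.3025·6527.0241); posterior variance σₙ² = σ₀²σ²/(σ² + n·σ₀²) = 40220.3025·6527.0241/569611.2591 = 460.873762.
Posterior SD = √σₙ² = √(40220.3025·6527.0241/569611.2591) = 21.4680.

21.4680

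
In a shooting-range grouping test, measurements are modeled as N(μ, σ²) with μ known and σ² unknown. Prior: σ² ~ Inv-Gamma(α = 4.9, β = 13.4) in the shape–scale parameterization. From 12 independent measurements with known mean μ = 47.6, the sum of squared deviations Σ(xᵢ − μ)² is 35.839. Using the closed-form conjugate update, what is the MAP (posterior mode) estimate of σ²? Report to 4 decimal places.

With known mean μ and an Inverse-Gamma(α, β) prior on σ², the Normal likelihood is conjugate: posterior is Inv-Gamma(α + n/2, β + Σ(xᵢ−μ)²/2).
Posterior: Inv-Gamma(4.9 + 12/2, 13.4 + 35.839/2) = Inv-Gamma(10.90, 31.3195).
Mode = β/(α+1) = 31.3195/11.90 = 2.6319.

2.6319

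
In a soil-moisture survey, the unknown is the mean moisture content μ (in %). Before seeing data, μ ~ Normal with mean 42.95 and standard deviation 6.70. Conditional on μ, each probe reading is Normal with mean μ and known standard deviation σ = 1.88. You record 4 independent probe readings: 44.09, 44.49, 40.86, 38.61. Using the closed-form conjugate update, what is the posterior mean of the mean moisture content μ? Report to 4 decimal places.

42.0306

For Normal data with known variance σ², a Normal(μ₀, σ₀²) prior on μ is conjugate. Posterior precision = 1/σ₀² + n/σ²; posterior mean is the precision-weighted average of μ₀ and x̄.
Σxᵢ = 44.09 + 44.49 + 40.86 + 38.61 = 168.05, so n·x̄ = 168.05.
σ₀² = 6.70² = 44.89, σ² = 1.88² = 3.5344; σ² + n·σ₀² = 3.5344 + 4·44.89 = 183.0944.
Posterior mean = (μ₀/σ₀² + n·x̄/σ²)/(1/σ₀² + n/σ²) = (σ²·μ₀ + σ₀²·n·x̄)/(σ² + n·σ₀²) = (3.5344·42.95 + 44.89·168.05)/183.0944 = 7695.56698/183.0944 = 42.0306.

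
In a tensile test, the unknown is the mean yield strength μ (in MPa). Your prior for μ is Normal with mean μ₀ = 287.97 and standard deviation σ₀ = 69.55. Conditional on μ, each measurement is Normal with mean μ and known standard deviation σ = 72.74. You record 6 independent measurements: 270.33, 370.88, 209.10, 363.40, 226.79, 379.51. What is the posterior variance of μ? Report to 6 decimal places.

745.873938

For Normal data with known variance σ², a Normal(μ₀, σ₀²) prior on μ is conjugate. Posterior precision = 1/σ₀² + n/σ²; posterior mean is the precision-weighted average of μ₀ and x̄.
σ₀² = 69.55² = 4837.2025, σ² = 72.74² = 5291.1076; σ² + n·σ₀² = 5291.1076 + 6·4837.2025 = 34314.3226.
Posterior precision = 1/σ₀² + n/σ² = 1/4837.2025 + 6/5291.1076 = (σ² + n·σ₀²)/(σ₀²σ²) = 34314.3226/(4837.2025·5291.1076); posterior variance σₙ² = σ₀²σ²/(σ² + n·σ₀²) = 4837.2025·5291.1076/34314.3226 = 745.873938.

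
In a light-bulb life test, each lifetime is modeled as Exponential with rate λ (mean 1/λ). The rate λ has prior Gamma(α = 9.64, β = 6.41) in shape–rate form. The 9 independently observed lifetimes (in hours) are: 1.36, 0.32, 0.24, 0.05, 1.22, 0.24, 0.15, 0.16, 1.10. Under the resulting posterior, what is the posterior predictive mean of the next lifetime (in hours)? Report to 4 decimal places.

0.6378

With a Gamma(shape α, rate β) prior on the exponential rate λ, the posterior after n observations with total T = Σxᵢ is Gamma(α+n, β+T).
Sum of observations T = 4.84 hours; n = 9.
Posterior: Gamma(9.64+9, 6.41+4.84) = Gamma(18.64, 11.25).
The predictive distribution for the next observation is Lomax; its mean is β/(α−1) = 11.25/17.64 = 0.6378.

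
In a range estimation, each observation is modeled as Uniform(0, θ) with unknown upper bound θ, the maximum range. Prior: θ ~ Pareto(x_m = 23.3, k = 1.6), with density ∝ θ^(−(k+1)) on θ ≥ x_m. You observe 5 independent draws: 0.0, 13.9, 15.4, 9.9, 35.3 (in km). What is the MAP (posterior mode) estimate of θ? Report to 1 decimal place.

35.3

A Pareto(scale x_m, shape k) prior on the upper bound θ of Uniform(0, θ) is conjugate: posterior is Pareto(max(x_m, max xᵢ), k + n).
Sample maximum = 35.3; prior scale x_m = 23.3 → posterior scale = max = 35.3.
Posterior shape = 1.6 + 5 = 6.6.
The Pareto density is decreasing on [x_m, ∞), so the mode is x_m = 35.3.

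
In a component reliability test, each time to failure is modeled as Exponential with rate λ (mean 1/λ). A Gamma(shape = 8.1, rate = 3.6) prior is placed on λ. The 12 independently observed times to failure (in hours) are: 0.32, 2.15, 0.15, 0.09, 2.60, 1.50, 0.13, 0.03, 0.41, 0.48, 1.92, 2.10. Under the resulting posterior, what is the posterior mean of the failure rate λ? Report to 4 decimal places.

With a Gamma(shape α, rate β) prior on the exponential rate λ, the posterior after n observations with total T = Σxᵢ is Gamma(α+n, β+T).
Sum of observations T = 11.88 hours; n = 12.
Posterior: Gamma(8.1+12, 3.6+11.88) = Gamma(20.1, 15.48).
Posterior mean of λ = α/β = 20.1/15.48 = 1.2984.

1.2984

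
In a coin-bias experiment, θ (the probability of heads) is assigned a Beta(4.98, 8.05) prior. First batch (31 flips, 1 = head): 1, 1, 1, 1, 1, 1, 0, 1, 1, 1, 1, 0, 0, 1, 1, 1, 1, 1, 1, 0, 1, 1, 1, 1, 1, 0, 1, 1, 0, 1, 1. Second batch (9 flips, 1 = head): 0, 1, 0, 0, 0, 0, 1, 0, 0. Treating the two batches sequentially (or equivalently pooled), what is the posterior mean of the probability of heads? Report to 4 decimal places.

0.6031

The Beta prior is conjugate to a Binomial/Bernoulli likelihood; the update adds successes to α and failures to β.
After batch 1: Beta(4.98+25, 8.05+6) = Beta(29.98, 14.05).
After batch 2: Beta(29.98+2, 14.05+7) = Beta(31.98, 21.05).
Posterior mean = α/(α+β) = 31.98/53.03 = 0.6031.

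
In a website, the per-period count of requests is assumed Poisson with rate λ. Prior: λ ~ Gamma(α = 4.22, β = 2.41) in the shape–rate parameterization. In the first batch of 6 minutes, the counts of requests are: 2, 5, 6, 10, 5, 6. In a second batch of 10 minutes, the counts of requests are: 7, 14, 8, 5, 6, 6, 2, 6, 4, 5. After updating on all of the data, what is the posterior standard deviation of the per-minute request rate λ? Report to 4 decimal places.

0.5465

With a Gamma(shape α, rate β) prior, the Poisson likelihood is conjugate: the posterior is Gamma(α + ΣXᵢ, β + n).
Batch 1: sum of counts S = 34 over n = 6 minutes.
After batch 1: Gamma(α+S, β+n) = Gamma(4.22+34, 2.41+6) = Gamma(38.22, 8.41).
Batch 2: sum of counts S = 63 over n = 10 minutes.
After batch 2: Gamma(α+S, β+n) = Gamma(38.22+63, 8.41+10) = Gamma(101.22, 18.41).
SD = √α/β = √101.22/18.41 = 0.5465.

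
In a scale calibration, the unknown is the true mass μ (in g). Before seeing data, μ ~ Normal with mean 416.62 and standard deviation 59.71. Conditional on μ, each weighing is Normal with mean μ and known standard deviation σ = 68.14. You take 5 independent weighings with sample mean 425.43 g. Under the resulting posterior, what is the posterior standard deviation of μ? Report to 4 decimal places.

For Normal data with known variance σ², a Normal(μ₀, σ₀²) prior on μ is conjugate. Posterior precision = 1/σ₀² + n/σ²; posterior mean is the precision-weighted average of μ₀ and x̄.
σ₀² = 59.71² = 3565.2841, σ² = 68.14² = 4643.0596; σ² + n·σ₀² = 4643.0596 + 5·3565.2841 = 22469.4801.
Posterior precision = 1/σ₀² + n/σ² = 1/3565.2841 + 5/4643.0596 = (σ² + n·σ₀²)/(σ₀²σ²) = 22469.4801/(3565.2841·4643.0596); posterior variance σₙ² = σ₀²σ²/(σ² + n·σ₀²) = 3565.2841·4643.0596/22469.4801 = 736.724948.
Posterior SD = √σₙ² = √(3565.2841·4643.0596/22469.4801) = 27.1427.

27.1427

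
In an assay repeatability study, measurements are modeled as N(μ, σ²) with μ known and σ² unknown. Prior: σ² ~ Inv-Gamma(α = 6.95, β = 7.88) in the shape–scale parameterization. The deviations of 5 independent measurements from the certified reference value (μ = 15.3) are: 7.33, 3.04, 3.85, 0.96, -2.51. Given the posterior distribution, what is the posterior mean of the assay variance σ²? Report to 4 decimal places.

5.9630

With known mean μ and an Inverse-Gamma(α, β) prior on σ², the Normal likelihood is conjugate: posterior is Inv-Gamma(α + n/2, β + Σ(xᵢ−μ)²/2).
Σ(xᵢ−μ)² = (7.33)² + (3.04)² + (3.85)² + (0.96)² + (-2.51)² = 85.0147.
Posterior: Inv-Gamma(6.95 + 5/2, 7.88 + 85.0147/2) = Inv-Gamma(9.45, 50.38735).
E[σ²|data] = β/(α−1) = 50.38735/8.45 = 5.9630.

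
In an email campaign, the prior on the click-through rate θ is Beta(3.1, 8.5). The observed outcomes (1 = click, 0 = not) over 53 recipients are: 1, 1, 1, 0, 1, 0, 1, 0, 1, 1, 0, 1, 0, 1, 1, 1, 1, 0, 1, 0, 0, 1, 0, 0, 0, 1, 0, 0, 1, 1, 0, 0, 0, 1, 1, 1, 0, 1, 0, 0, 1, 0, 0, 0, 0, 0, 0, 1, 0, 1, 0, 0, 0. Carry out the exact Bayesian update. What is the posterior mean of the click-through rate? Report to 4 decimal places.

The Beta prior is conjugate to a Binomial/Bernoulli likelihood; the update adds successes to α and failures to β.
Posterior: Beta(α+k, β+n−k) = Beta(3.1+24, 8.5+29) = Beta(27.1, 37.5).
Posterior mean = α/(α+β) = 27.1/64.6 = 0.4195.

0.4195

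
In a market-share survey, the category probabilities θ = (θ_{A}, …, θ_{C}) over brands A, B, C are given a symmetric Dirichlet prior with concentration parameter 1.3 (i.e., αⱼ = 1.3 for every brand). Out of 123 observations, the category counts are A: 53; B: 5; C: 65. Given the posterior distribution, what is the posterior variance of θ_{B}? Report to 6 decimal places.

The Dirichlet prior is conjugate to the Multinomial likelihood: each posterior αⱼ = prior αⱼ + observed count nⱼ.
Posterior concentration: (54.3, 6.3, 66.3), total = 126.9.
Var[θ_j] = α_j(Σα−α_j)/((Σα)²(Σα+1)) = 6.3·120.6/(126.9²·127.9) = 0.000369.

0.000369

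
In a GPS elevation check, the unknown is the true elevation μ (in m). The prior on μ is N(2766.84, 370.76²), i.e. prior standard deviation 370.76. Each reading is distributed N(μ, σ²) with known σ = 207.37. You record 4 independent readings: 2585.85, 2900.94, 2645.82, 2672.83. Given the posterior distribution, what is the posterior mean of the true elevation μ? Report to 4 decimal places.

For Normal data with known variance σ², a Normal(μ₀, σ₀²) prior on μ is conjugate. Posterior precision = 1/σ₀² + n/σ²; posterior mean is the precision-weighted average of μ₀ and x̄.
Σxᵢ = 2585.85 + 2900.94 + 2645.82 + 2672.83 = 10805.44, so n·x̄ = 10805.44.
σ₀² = 370.76² = 137462.9776, σ² = 207.37² = 43002.3169; σ² + n·σ₀² = 43002.3169 + 4·137462.9776 = 592854.2273.
Posterior mean = (μ₀/σ₀² + n·x̄/σ²)/(1/σ₀² + n/σ²) = (σ²·μ₀ + σ₀²·n·x̄)/(σ² + n·σ₀²) = (43002.3169·2766.84 + 137462.9776·10805.44)/592854.2273 = 1604328487.16974/592854.2273 = 2706.1096.

2706.1096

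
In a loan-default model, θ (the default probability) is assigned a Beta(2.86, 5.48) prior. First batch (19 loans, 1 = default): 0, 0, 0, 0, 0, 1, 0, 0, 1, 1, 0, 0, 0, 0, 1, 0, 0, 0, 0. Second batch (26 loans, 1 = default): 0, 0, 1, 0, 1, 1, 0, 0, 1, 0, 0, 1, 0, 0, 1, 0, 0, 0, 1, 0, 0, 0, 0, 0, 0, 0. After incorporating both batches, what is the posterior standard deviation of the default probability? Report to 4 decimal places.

0.0595

The Beta prior is conjugate to a Binomial/Bernoulli likelihood; the update adds successes to α and failures to β.
After batch 1: Beta(2.86+4, 5.48+15) = Beta(6.86, 20.48).
After batch 2: Beta(6.86+7, 20.48+19) = Beta(13.86, 39.48).
Var = αβ/((α+β)²(α+β+1)) = 13.86·39.48/(53.34²·54.34) = 0.00353928; SD = √0.00353928 = 0.0595.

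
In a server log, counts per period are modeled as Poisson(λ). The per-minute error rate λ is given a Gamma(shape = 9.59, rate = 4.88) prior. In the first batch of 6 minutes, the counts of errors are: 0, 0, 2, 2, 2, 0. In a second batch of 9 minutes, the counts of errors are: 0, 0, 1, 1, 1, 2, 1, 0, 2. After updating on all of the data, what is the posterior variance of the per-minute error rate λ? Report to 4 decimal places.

With a Gamma(shape α, rate β) prior, the Poisson likelihood is conjugate: the posterior is Gamma(α + ΣXᵢ, β + n).
Batch 1: sum of counts S = 6 over n = 6 minutes.
After batch 1: Gamma(α+S, β+n) = Gamma(9.59+6, 4.88+6) = Gamma(15.59, 10.88).
Batch 2: sum of counts S = 8 over n = 9 minutes.
After batch 2: Gamma(α+S, β+n) = Gamma(15.59+8, 10.88+9) = Gamma(23.59, 19.88).
Var = α/β² = 23.59/19.88² = 0.0597.

0.0597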